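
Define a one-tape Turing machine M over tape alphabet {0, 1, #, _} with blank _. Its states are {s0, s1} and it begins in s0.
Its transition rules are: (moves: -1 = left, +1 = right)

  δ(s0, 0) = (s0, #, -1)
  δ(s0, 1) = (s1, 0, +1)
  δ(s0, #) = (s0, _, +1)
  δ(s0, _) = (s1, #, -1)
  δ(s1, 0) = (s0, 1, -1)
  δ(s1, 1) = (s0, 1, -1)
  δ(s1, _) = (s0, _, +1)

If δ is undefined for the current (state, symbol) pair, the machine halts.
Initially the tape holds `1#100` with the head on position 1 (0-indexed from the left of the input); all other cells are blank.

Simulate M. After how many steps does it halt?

10

state=s0 head=1 tape=__1[#]100   (s0,#)→(s0,_,+1)
state=s0 head=2 tape=__1_[1]00   (s0,1)→(s1,0,+1)
state=s1 head=3 tape=__1_0[0]0   (s1,0)→(s0,1,-1)
state=s0 head=2 tape=__1_[0]10   (s0,0)→(s0,#,-1)
state=s0 head=1 tape=__1[_]#10   (s0,_)→(s1,#,-1)
state=s1 head=0 tape=__[1]##10   (s1,1)→(s0,1,-1)
state=s0 head=-1 tape=_[_]1##10   (s0,_)→(s1,#,-1)
state=s1 head=-2 tape=[_]#1##10   (s1,_)→(s0,_,+1)
state=s0 head=-1 tape=_[#]1##10   (s0,#)→(s0,_,+1)
state=s0 head=0 tape=__[1]##10   (s0,1)→(s1,0,+1)
state=s1 head=1 tape=__0[#]#10
M halts after 10 transitions.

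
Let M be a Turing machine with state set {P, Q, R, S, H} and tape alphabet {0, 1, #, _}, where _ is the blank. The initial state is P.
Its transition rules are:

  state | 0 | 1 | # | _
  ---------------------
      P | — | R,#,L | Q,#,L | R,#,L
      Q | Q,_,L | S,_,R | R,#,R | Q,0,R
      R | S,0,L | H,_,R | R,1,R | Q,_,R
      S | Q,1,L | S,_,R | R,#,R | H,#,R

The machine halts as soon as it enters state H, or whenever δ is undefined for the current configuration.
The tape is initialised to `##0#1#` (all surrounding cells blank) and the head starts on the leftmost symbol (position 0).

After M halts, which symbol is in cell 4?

P | _[#]#0#1#   read # → write #, move L, go to Q
Q | [_]##0#1#   read _ → write 0, move R, go to Q
Q | 0[#]#0#1#   read # → write #, move R, go to R
R | 0#[#]0#1#   read # → write 1, move R, go to R
R | 0#1[0]#1#   read 0 → write 0, move L, go to S
S | 0#[1]0#1#   read 1 → write _, move R, go to S
S | 0#_[0]#1#   read 0 → write 1, move L, go to Q
Q | 0#[_]1#1#   read _ → write 0, move R, go to Q
Q | 0#0[1]#1#   read 1 → write _, move R, go to S
S | 0#0_[#]1#   read # → write #, move R, go to R
R | 0#0_#[1]#   read 1 → write _, move R, go to H
H | 0#0_#_[#]
Cell 4 holds _ when M halts.

_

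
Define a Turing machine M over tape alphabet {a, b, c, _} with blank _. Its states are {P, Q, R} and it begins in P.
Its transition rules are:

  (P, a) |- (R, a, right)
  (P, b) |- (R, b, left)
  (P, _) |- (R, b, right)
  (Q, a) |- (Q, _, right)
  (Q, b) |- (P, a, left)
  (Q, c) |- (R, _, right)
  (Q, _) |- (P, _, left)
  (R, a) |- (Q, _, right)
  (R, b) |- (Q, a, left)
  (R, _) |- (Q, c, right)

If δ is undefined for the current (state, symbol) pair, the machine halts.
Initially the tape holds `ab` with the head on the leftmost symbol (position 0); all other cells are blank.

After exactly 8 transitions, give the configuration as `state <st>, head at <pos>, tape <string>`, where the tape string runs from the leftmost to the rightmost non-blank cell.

P | [a]b__   read a → write a, move right, go to R
R | a[b]__   read b → write a, move left, go to Q
Q | [a]a__   read a → write _, move right, go to Q
Q | _[a]__   read a → write _, move right, go to Q
Q | __[_]_   read _ → write _, move left, go to P
P | _[_]__   read _ → write b, move right, go to R
R | _b[_]_   read _ → write c, move right, go to Q
Q | _bc[_]   read _ → write _, move left, go to P
P | _b[c]_
After 8 steps: state P, head at 2, tape bc.

state P, head at 2, tape bc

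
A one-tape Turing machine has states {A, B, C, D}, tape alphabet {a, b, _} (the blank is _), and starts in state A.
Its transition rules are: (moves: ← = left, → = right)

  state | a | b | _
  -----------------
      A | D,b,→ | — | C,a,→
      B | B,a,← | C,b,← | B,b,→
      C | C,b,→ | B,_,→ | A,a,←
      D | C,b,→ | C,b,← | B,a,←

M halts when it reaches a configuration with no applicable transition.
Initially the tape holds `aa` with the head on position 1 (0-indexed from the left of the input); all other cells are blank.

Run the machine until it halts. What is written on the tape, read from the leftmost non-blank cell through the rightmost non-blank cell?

baba

state=A head=1 tape=_a[a]_   (A,a)→(D,b,→)
state=D head=2 tape=_ab[_]   (D,_)→(B,a,←)
state=B head=1 tape=_a[b]a   (B,b)→(C,b,←)
state=C head=0 tape=_[a]ba   (C,a)→(C,b,→)
state=C head=1 tape=_b[b]a   (C,b)→(B,_,→)
state=B head=2 tape=_b_[a]   (B,a)→(B,a,←)
state=B head=1 tape=_b[_]a   (B,_)→(B,b,→)
state=B head=2 tape=_bb[a]   (B,a)→(B,a,←)
state=B head=1 tape=_b[b]a   (B,b)→(C,b,←)
state=C head=0 tape=_[b]ba   (C,b)→(B,_,→)
state=B head=1 tape=__[b]a   (B,b)→(C,b,←)
state=C head=0 tape=_[_]ba   (C,_)→(A,a,←)
state=A head=-1 tape=[_]aba   (A,_)→(C,a,→)
state=C head=0 tape=a[a]ba   (C,a)→(C,b,→)
state=C head=1 tape=ab[b]a   (C,b)→(B,_,→)
state=B head=2 tape=ab_[a]   (B,a)→(B,a,←)
state=B head=1 tape=ab[_]a   (B,_)→(B,b,→)
state=B head=2 tape=abb[a]   (B,a)→(B,a,←)
state=B head=1 tape=ab[b]a   (B,b)→(C,b,←)
state=C head=0 tape=a[b]ba   (C,b)→(B,_,→)
state=B head=1 tape=a_[b]a   (B,b)→(C,b,←)
state=C head=0 tape=a[_]ba   (C,_)→(A,a,←)
state=A head=-1 tape=[a]aba   (A,a)→(D,b,→)
state=D head=0 tape=b[a]ba   (D,a)→(C,b,→)
state=C head=1 tape=bb[b]a   (C,b)→(B,_,→)
state=B head=2 tape=bb_[a]   (B,a)→(B,a,←)
state=B head=1 tape=bb[_]a   (B,_)→(B,b,→)
state=B head=2 tape=bbb[a]   (B,a)→(B,a,←)
state=B head=1 tape=bb[b]a   (B,b)→(C,b,←)
state=C head=0 tape=b[b]ba   (C,b)→(B,_,→)
state=B head=1 tape=b_[b]a   (B,b)→(C,b,←)
state=C head=0 tape=b[_]ba   (C,_)→(A,a,←)
state=A head=-1 tape=[b]aba
The non-blank tape span at halt is baba.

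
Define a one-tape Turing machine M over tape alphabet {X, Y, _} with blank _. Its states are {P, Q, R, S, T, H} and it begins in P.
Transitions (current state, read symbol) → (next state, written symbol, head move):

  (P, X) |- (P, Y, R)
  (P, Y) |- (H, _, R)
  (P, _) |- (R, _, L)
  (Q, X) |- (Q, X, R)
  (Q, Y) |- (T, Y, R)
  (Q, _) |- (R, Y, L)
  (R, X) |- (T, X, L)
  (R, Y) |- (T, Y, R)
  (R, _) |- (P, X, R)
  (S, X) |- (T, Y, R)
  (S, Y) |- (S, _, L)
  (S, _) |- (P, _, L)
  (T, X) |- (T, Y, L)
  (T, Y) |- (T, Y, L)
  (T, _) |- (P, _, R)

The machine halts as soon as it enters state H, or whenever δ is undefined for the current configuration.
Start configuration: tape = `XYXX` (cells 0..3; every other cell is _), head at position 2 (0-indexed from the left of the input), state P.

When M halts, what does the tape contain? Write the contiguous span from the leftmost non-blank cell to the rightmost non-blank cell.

YYYX

P | _XY[X]X__   read X → write Y, move R, go to P
P | _XYY[X]__   read X → write Y, move R, go to P
P | _XYYY[_]_   read _ → write _, move L, go to R
R | _XYY[Y]__   read Y → write Y, move R, go to T
T | _XYYY[_]_   read _ → write _, move R, go to P
P | _XYYY_[_]   read _ → write _, move L, go to R
R | _XYYY[_]_   read _ → write X, move R, go to P
P | _XYYYX[_]   read _ → write _, move L, go to R
R | _XYYY[X]_   read X → write X, move L, go to T
T | _XYY[Y]X_   read Y → write Y, move L, go to T
T | _XY[Y]YX_   read Y → write Y, move L, go to T
T | _X[Y]YYX_   read Y → write Y, move L, go to T
T | _[X]YYYX_   read X → write Y, move L, go to T
T | [_]YYYYX_   read _ → write _, move R, go to P
P | _[Y]YYYX_   read Y → write _, move R, go to H
H | __[Y]YYX_
The non-blank tape span at halt is YYYX.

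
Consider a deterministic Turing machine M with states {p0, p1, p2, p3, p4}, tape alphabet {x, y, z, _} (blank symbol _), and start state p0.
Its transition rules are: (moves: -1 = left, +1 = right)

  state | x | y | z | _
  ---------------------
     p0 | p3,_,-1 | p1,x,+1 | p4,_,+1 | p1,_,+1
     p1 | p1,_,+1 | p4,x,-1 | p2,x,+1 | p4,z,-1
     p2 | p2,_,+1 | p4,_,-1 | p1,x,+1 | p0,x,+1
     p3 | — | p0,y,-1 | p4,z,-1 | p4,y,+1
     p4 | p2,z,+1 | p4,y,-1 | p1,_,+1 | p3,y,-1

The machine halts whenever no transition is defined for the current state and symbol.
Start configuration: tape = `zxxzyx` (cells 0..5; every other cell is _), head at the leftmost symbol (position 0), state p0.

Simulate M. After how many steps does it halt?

12

state=p0 head=0 tape=[z]xxzyx___   (p0,z)→(p4,_,+1)
state=p4 head=1 tape=_[x]xzyx___   (p4,x)→(p2,z,+1)
state=p2 head=2 tape=_z[x]zyx___   (p2,x)→(p2,_,+1)
state=p2 head=3 tape=_z_[z]yx___   (p2,z)→(p1,x,+1)
state=p1 head=4 tape=_z_x[y]x___   (p1,y)→(p4,x,-1)
state=p4 head=3 tape=_z_[x]xx___   (p4,x)→(p2,z,+1)
state=p2 head=4 tape=_z_z[x]x___   (p2,x)→(p2,_,+1)
state=p2 head=5 tape=_z_z_[x]___   (p2,x)→(p2,_,+1)
state=p2 head=6 tape=_z_z__[_]__   (p2,_)→(p0,x,+1)
state=p0 head=7 tape=_z_z__x[_]_   (p0,_)→(p1,_,+1)
state=p1 head=8 tape=_z_z__x_[_]   (p1,_)→(p4,z,-1)
state=p4 head=7 tape=_z_z__x[_]z   (p4,_)→(p3,y,-1)
state=p3 head=6 tape=_z_z__[x]yz
M halts after 12 transitions.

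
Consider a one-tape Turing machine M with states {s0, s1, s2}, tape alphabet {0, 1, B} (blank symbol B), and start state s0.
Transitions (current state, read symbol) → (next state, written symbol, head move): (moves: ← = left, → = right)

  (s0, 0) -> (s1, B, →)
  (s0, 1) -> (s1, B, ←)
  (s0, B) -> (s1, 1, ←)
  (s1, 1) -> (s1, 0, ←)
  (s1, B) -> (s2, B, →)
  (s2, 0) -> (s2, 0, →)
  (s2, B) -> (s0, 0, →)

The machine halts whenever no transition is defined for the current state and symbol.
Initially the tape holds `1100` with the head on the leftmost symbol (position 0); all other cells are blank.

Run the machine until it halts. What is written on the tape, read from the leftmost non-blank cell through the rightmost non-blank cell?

s0 | B[1]100   read 1 → write B, move ←, go to s1
s1 | [B]B100   read B → write B, move →, go to s2
s2 | B[B]100   read B → write 0, move →, go to s0
s0 | B0[1]00   read 1 → write B, move ←, go to s1
s1 | B[0]B00
The non-blank tape span at halt is 0B00.

0B00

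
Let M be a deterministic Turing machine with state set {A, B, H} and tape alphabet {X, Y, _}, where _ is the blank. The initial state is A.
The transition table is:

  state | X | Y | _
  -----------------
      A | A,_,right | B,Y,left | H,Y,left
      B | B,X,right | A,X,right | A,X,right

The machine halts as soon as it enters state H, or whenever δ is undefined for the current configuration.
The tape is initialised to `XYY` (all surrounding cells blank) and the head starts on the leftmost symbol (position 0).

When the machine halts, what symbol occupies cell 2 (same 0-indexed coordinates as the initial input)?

X

A | [X]YY_   read X → write _, move right, go to A
A | _[Y]Y_   read Y → write Y, move left, go to B
B | [_]YY_   read _ → write X, move right, go to A
A | X[Y]Y_   read Y → write Y, move left, go to B
B | [X]YY_   read X → write X, move right, go to B
B | X[Y]Y_   read Y → write X, move right, go to A
A | XX[Y]_   read Y → write Y, move left, go to B
B | X[X]Y_   read X → write X, move right, go to B
B | XX[Y]_   read Y → write X, move right, go to A
A | XXX[_]   read _ → write Y, move left, go to H
H | XX[X]Y
Cell 2 holds X when M halts.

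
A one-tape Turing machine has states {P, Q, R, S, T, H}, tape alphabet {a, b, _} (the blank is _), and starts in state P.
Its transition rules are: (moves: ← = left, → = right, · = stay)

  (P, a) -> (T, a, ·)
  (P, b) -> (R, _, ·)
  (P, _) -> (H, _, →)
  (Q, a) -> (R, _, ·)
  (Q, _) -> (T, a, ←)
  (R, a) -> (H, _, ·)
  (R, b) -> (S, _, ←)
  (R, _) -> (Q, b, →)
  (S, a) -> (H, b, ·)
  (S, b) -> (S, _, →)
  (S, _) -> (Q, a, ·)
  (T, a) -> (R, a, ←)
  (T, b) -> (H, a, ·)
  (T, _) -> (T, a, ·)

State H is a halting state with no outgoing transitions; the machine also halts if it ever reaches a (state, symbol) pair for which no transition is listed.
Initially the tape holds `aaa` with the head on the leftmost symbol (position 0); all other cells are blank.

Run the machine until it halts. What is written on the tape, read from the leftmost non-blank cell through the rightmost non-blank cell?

P | _[a]aa_   read a → write a, move ·, go to T
T | _[a]aa_   read a → write a, move ←, go to R
R | [_]aaa_   read _ → write b, move →, go to Q
Q | b[a]aa_   read a → write _, move ·, go to R
R | b[_]aa_   read _ → write b, move →, go to Q
Q | bb[a]a_   read a → write _, move ·, go to R
R | bb[_]a_   read _ → write b, move →, go to Q
Q | bbb[a]_   read a → write _, move ·, go to R
R | bbb[_]_   read _ → write b, move →, go to Q
Q | bbbb[_]   read _ → write a, move ←, go to T
T | bbb[b]a   read b → write a, move ·, go to H
H | bbb[a]a
The non-blank tape span at halt is bbbaa.

bbbaa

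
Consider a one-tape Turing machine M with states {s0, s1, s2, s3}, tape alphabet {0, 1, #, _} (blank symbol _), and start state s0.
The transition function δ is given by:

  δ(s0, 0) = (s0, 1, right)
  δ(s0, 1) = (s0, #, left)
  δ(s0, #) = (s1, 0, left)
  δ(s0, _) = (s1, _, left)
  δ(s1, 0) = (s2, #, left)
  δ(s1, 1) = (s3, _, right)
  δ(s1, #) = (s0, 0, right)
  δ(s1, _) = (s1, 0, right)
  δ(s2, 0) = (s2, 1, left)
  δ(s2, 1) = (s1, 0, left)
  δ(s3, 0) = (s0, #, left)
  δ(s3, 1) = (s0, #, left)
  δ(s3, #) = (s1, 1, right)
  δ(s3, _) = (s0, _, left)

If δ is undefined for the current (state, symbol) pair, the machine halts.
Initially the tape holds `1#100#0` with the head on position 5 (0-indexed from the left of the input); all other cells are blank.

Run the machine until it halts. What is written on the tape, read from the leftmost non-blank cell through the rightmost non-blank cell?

111#0#00

state=s0 head=5 tape=__1#100[#]0   (s0,#)→(s1,0,left)
state=s1 head=4 tape=__1#10[0]00   (s1,0)→(s2,#,left)
state=s2 head=3 tape=__1#1[0]#00   (s2,0)→(s2,1,left)
state=s2 head=2 tape=__1#[1]1#00   (s2,1)→(s1,0,left)
state=s1 head=1 tape=__1[#]01#00   (s1,#)→(s0,0,right)
state=s0 head=2 tape=__10[0]1#00   (s0,0)→(s0,1,right)
state=s0 head=3 tape=__101[1]#00   (s0,1)→(s0,#,left)
state=s0 head=2 tape=__10[1]##00   (s0,1)→(s0,#,left)
state=s0 head=1 tape=__1[0]###00   (s0,0)→(s0,1,right)
state=s0 head=2 tape=__11[#]##00   (s0,#)→(s1,0,left)
state=s1 head=1 tape=__1[1]0##00   (s1,1)→(s3,_,right)
state=s3 head=2 tape=__1_[0]##00   (s3,0)→(s0,#,left)
state=s0 head=1 tape=__1[_]###00   (s0,_)→(s1,_,left)
state=s1 head=0 tape=__[1]_###00   (s1,1)→(s3,_,right)
state=s3 head=1 tape=___[_]###00   (s3,_)→(s0,_,left)
state=s0 head=0 tape=__[_]_###00   (s0,_)→(s1,_,left)
state=s1 head=-1 tape=_[_]__###00   (s1,_)→(s1,0,right)
state=s1 head=0 tape=_0[_]_###00   (s1,_)→(s1,0,right)
state=s1 head=1 tape=_00[_]###00   (s1,_)→(s1,0,right)
state=s1 head=2 tape=_000[#]##00   (s1,#)→(s0,0,right)
state=s0 head=3 tape=_0000[#]#00   (s0,#)→(s1,0,left)
state=s1 head=2 tape=_000[0]0#00   (s1,0)→(s2,#,left)
state=s2 head=1 tape=_00[0]#0#00   (s2,0)→(s2,1,left)
state=s2 head=0 tape=_0[0]1#0#00   (s2,0)→(s2,1,left)
state=s2 head=-1 tape=_[0]11#0#00   (s2,0)→(s2,1,left)
state=s2 head=-2 tape=[_]111#0#00
The non-blank tape span at halt is 111#0#00.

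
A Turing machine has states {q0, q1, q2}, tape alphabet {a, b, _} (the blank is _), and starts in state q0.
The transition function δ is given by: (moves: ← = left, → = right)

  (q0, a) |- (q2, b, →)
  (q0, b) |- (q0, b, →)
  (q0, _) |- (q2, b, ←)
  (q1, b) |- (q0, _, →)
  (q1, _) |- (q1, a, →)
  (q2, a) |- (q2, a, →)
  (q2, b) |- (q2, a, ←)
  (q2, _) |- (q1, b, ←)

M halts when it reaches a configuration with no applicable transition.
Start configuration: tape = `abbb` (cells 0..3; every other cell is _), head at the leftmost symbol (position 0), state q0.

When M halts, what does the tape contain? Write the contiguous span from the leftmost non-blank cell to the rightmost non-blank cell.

a_baaab

state=q0 head=0 tape=__[a]bbb_   (q0,a)→(q2,b,→)
state=q2 head=1 tape=__b[b]bb_   (q2,b)→(q2,a,←)
state=q2 head=0 tape=__[b]abb_   (q2,b)→(q2,a,←)
state=q2 head=-1 tape=_[_]aabb_   (q2,_)→(q1,b,←)
state=q1 head=-2 tape=[_]baabb_   (q1,_)→(q1,a,→)
state=q1 head=-1 tape=a[b]aabb_   (q1,b)→(q0,_,→)
state=q0 head=0 tape=a_[a]abb_   (q0,a)→(q2,b,→)
state=q2 head=1 tape=a_b[a]bb_   (q2,a)→(q2,a,→)
state=q2 head=2 tape=a_ba[b]b_   (q2,b)→(q2,a,←)
state=q2 head=1 tape=a_b[a]ab_   (q2,a)→(q2,a,→)
state=q2 head=2 tape=a_ba[a]b_   (q2,a)→(q2,a,→)
state=q2 head=3 tape=a_baa[b]_   (q2,b)→(q2,a,←)
state=q2 head=2 tape=a_ba[a]a_   (q2,a)→(q2,a,→)
state=q2 head=3 tape=a_baa[a]_   (q2,a)→(q2,a,→)
state=q2 head=4 tape=a_baaa[_]   (q2,_)→(q1,b,←)
state=q1 head=3 tape=a_baa[a]b
The non-blank tape span at halt is a_baaab.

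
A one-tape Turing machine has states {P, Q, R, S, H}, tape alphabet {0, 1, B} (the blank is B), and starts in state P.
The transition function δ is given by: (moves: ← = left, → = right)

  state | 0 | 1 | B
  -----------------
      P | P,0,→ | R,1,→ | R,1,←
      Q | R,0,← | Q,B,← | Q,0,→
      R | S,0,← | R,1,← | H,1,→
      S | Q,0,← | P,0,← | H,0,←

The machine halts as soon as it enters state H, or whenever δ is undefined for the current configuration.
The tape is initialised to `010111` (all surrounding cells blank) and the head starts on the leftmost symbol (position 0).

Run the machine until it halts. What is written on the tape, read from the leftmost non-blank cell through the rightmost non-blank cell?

state=P head=0 tape=B[0]10111   (P,0)→(P,0,→)
state=P head=1 tape=B0[1]0111   (P,1)→(R,1,→)
state=R head=2 tape=B01[0]111   (R,0)→(S,0,←)
state=S head=1 tape=B0[1]0111   (S,1)→(P,0,←)
state=P head=0 tape=B[0]00111   (P,0)→(P,0,→)
state=P head=1 tape=B0[0]0111   (P,0)→(P,0,→)
state=P head=2 tape=B00[0]111   (P,0)→(P,0,→)
state=P head=3 tape=B000[1]11   (P,1)→(R,1,→)
state=R head=4 tape=B0001[1]1   (R,1)→(R,1,←)
state=R head=3 tape=B000[1]11   (R,1)→(R,1,←)
state=R head=2 tape=B00[0]111   (R,0)→(S,0,←)
state=S head=1 tape=B0[0]0111   (S,0)→(Q,0,←)
state=Q head=0 tape=B[0]00111   (Q,0)→(R,0,←)
state=R head=-1 tape=[B]000111   (R,B)→(H,1,→)
state=H head=0 tape=1[0]00111
The non-blank tape span at halt is 1000111.

1000111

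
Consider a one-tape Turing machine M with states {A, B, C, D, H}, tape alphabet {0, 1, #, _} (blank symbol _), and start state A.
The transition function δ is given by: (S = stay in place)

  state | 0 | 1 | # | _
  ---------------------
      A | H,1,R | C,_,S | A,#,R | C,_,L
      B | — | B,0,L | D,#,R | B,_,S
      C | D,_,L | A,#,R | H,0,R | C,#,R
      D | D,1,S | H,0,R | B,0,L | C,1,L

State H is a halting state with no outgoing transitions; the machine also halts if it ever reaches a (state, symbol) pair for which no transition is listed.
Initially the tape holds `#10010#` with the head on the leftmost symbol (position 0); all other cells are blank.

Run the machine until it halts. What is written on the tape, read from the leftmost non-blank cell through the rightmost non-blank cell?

state=A head=0 tape=[#]10010#   (A,#)→(A,#,R)
state=A head=1 tape=#[1]0010#   (A,1)→(C,_,S)
state=C head=1 tape=#[_]0010#   (C,_)→(C,#,R)
state=C head=2 tape=##[0]010#   (C,0)→(D,_,L)
state=D head=1 tape=#[#]_010#   (D,#)→(B,0,L)
state=B head=0 tape=[#]0_010#   (B,#)→(D,#,R)
state=D head=1 tape=#[0]_010#   (D,0)→(D,1,S)
state=D head=1 tape=#[1]_010#   (D,1)→(H,0,R)
state=H head=2 tape=#0[_]010#
The non-blank tape span at halt is #0_010#.

#0_010#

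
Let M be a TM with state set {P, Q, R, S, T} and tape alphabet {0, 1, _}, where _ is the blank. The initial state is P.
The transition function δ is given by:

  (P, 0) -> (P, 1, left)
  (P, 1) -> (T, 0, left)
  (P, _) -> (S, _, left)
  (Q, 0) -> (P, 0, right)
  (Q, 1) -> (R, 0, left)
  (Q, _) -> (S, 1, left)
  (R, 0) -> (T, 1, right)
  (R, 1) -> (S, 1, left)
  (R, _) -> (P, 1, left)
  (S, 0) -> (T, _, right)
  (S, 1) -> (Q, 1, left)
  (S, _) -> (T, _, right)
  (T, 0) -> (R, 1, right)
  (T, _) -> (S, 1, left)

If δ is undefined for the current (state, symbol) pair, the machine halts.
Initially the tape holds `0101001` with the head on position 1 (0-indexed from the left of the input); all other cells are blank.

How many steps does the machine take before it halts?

state=P head=1 tape=_0[1]01001   (P,1)→(T,0,left)
state=T head=0 tape=_[0]001001   (T,0)→(R,1,right)
state=R head=1 tape=_1[0]01001   (R,0)→(T,1,right)
state=T head=2 tape=_11[0]1001   (T,0)→(R,1,right)
state=R head=3 tape=_111[1]001   (R,1)→(S,1,left)
state=S head=2 tape=_11[1]1001   (S,1)→(Q,1,left)
state=Q head=1 tape=_1[1]11001   (Q,1)→(R,0,left)
state=R head=0 tape=_[1]011001   (R,1)→(S,1,left)
state=S head=-1 tape=[_]1011001   (S,_)→(T,_,right)
state=T head=0 tape=_[1]011001
M halts after 9 transitions.

9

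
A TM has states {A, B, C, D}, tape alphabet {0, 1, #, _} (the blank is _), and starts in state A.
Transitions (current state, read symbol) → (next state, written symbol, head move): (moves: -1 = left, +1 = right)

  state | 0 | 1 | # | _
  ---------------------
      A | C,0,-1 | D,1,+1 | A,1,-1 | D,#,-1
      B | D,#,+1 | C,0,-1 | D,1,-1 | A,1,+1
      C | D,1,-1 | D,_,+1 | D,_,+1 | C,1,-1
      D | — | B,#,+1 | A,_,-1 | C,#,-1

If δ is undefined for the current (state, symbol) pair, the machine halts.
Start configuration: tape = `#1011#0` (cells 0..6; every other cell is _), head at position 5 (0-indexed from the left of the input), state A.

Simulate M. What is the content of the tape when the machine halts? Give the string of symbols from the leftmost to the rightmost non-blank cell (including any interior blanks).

A | #1011[#]0_   read # → write 1, move -1, go to A
A | #101[1]10_   read 1 → write 1, move +1, go to D
D | #1011[1]0_   read 1 → write #, move +1, go to B
B | #1011#[0]_   read 0 → write #, move +1, go to D
D | #1011##[_]   read _ → write #, move -1, go to C
C | #1011#[#]#   read # → write _, move +1, go to D
D | #1011#_[#]   read # → write _, move -1, go to A
A | #1011#[_]_   read _ → write #, move -1, go to D
D | #1011[#]#_   read # → write _, move -1, go to A
A | #101[1]_#_   read 1 → write 1, move +1, go to D
D | #1011[_]#_   read _ → write #, move -1, go to C
C | #101[1]##_   read 1 → write _, move +1, go to D
D | #101_[#]#_   read # → write _, move -1, go to A
A | #101[_]_#_   read _ → write #, move -1, go to D
D | #10[1]#_#_   read 1 → write #, move +1, go to B
B | #10#[#]_#_   read # → write 1, move -1, go to D
D | #10[#]1_#_   read # → write _, move -1, go to A
A | #1[0]_1_#_   read 0 → write 0, move -1, go to C
C | #[1]0_1_#_   read 1 → write _, move +1, go to D
D | #_[0]_1_#_
The non-blank tape span at halt is #_0_1_#.

#_0_1_#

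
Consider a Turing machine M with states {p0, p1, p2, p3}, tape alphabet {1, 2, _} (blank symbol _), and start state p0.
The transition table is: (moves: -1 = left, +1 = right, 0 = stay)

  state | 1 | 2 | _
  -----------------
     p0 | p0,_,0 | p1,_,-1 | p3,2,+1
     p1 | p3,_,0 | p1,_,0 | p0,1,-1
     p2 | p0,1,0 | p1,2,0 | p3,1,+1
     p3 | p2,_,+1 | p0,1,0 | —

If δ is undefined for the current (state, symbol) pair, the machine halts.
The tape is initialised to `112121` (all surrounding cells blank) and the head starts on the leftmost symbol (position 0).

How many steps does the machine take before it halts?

state=p0 head=0 tape=[1]12121__   (p0,1)→(p0,_,0)
state=p0 head=0 tape=[_]12121__   (p0,_)→(p3,2,+1)
state=p3 head=1 tape=2[1]2121__   (p3,1)→(p2,_,+1)
state=p2 head=2 tape=2_[2]121__   (p2,2)→(p1,2,0)
state=p1 head=2 tape=2_[2]121__   (p1,2)→(p1,_,0)
state=p1 head=2 tape=2_[_]121__   (p1,_)→(p0,1,-1)
state=p0 head=1 tape=2[_]1121__   (p0,_)→(p3,2,+1)
state=p3 head=2 tape=22[1]121__   (p3,1)→(p2,_,+1)
state=p2 head=3 tape=22_[1]21__   (p2,1)→(p0,1,0)
state=p0 head=3 tape=22_[1]21__   (p0,1)→(p0,_,0)
state=p0 head=3 tape=22_[_]21__   (p0,_)→(p3,2,+1)
state=p3 head=4 tape=22_2[2]1__   (p3,2)→(p0,1,0)
state=p0 head=4 tape=22_2[1]1__   (p0,1)→(p0,_,0)
state=p0 head=4 tape=22_2[_]1__   (p0,_)→(p3,2,+1)
state=p3 head=5 tape=22_22[1]__   (p3,1)→(p2,_,+1)
state=p2 head=6 tape=22_22_[_]_   (p2,_)→(p3,1,+1)
state=p3 head=7 tape=22_22_1[_]
M halts after 16 transitions.

16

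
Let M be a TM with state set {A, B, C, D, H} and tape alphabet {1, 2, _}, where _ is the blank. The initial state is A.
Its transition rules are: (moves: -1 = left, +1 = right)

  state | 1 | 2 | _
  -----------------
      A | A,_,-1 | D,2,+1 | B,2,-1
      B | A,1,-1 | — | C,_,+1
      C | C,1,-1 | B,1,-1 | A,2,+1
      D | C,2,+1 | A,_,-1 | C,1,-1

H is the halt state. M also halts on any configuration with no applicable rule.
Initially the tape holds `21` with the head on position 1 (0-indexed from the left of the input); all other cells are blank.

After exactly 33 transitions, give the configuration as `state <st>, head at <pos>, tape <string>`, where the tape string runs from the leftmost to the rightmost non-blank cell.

A | _____2[1]   read 1 → write _, move -1, go to A
A | _____[2]_   read 2 → write 2, move +1, go to D
D | _____2[_]   read _ → write 1, move -1, go to C
C | _____[2]1   read 2 → write 1, move -1, go to B
B | ____[_]11   read _ → write _, move +1, go to C
C | _____[1]1   read 1 → write 1, move -1, go to C
C | ____[_]11   read _ → write 2, move +1, go to A
A | ____2[1]1   read 1 → write _, move -1, go to A
A | ____[2]_1   read 2 → write 2, move +1, go to D
D | ____2[_]1   read _ → write 1, move -1, go to C
C | ____[2]11   read 2 → write 1, move -1, go to B
B | ___[_]111   read _ → write _, move +1, go to C
C | ____[1]11   read 1 → write 1, move -1, go to C
C | ___[_]111   read _ → write 2, move +1, go to A
A | ___2[1]11   read 1 → write _, move -1, go to A
A | ___[2]_11   read 2 → write 2, move +1, go to D
D | ___2[_]11   read _ → write 1, move -1, go to C
C | ___[2]111   read 2 → write 1, move -1, go to B
B | __[_]1111   read _ → write _, move +1, go to C
C | ___[1]111   read 1 → write 1, move -1, go to C
C | __[_]1111   read _ → write 2, move +1, go to A
A | __2[1]111   read 1 → write _, move -1, go to A
A | __[2]_111   read 2 → write 2, move +1, go to D
D | __2[_]111   read _ → write 1, move -1, go to C
C | __[2]1111   read 2 → write 1, move -1, go to B
B | _[_]11111   read _ → write _, move +1, go to C
C | __[1]1111   read 1 → write 1, move -1, go to C
C | _[_]11111   read _ → write 2, move +1, go to A
A | _2[1]1111   read 1 → write _, move -1, go to A
A | _[2]_1111   read 2 → write 2, move +1, go to D
D | _2[_]1111   read _ → write 1, move -1, go to C
C | _[2]11111   read 2 → write 1, move -1, go to B
B | [_]111111   read _ → write _, move +1, go to C
C | _[1]11111
After 33 steps: state C, head at -4, tape 111111.

state C, head at -4, tape 111111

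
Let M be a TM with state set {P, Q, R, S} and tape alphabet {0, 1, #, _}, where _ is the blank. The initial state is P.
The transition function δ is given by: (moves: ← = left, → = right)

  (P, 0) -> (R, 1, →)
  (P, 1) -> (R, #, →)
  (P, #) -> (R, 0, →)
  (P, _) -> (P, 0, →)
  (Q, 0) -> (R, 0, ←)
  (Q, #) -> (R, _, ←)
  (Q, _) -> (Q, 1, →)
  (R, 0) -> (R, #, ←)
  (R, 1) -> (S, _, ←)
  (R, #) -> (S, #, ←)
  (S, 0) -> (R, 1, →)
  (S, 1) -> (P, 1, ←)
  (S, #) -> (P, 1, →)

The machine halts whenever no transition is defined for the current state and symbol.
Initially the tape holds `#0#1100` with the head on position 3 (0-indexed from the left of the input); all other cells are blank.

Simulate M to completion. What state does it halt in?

R

P | #0#[1]100   read 1 → write #, move →, go to R
R | #0##[1]00   read 1 → write _, move ←, go to S
S | #0#[#]_00   read # → write 1, move →, go to P
P | #0#1[_]00   read _ → write 0, move →, go to P
P | #0#10[0]0   read 0 → write 1, move →, go to R
R | #0#101[0]   read 0 → write #, move ←, go to R
R | #0#10[1]#   read 1 → write _, move ←, go to S
S | #0#1[0]_#   read 0 → write 1, move →, go to R
R | #0#11[_]#
No transition is defined for (R, _); M halts in state R.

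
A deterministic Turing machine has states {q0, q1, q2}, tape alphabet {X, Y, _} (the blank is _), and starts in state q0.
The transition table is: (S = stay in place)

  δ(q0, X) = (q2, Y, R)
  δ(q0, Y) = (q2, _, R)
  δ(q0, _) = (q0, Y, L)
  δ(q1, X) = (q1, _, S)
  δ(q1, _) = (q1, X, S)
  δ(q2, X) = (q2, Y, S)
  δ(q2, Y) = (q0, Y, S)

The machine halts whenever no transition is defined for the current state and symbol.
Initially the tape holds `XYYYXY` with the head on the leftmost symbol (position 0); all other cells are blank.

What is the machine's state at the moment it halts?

q2

state=q0 head=0 tape=[X]YYYXY_   (q0,X)→(q2,Y,R)
state=q2 head=1 tape=Y[Y]YYXY_   (q2,Y)→(q0,Y,S)
state=q0 head=1 tape=Y[Y]YYXY_   (q0,Y)→(q2,_,R)
state=q2 head=2 tape=Y_[Y]YXY_   (q2,Y)→(q0,Y,S)
state=q0 head=2 tape=Y_[Y]YXY_   (q0,Y)→(q2,_,R)
state=q2 head=3 tape=Y__[Y]XY_   (q2,Y)→(q0,Y,S)
state=q0 head=3 tape=Y__[Y]XY_   (q0,Y)→(q2,_,R)
state=q2 head=4 tape=Y___[X]Y_   (q2,X)→(q2,Y,S)
state=q2 head=4 tape=Y___[Y]Y_   (q2,Y)→(q0,Y,S)
state=q0 head=4 tape=Y___[Y]Y_   (q0,Y)→(q2,_,R)
state=q2 head=5 tape=Y____[Y]_   (q2,Y)→(q0,Y,S)
state=q0 head=5 tape=Y____[Y]_   (q0,Y)→(q2,_,R)
state=q2 head=6 tape=Y_____[_]
No transition is defined for (q2, _); M halts in state q2.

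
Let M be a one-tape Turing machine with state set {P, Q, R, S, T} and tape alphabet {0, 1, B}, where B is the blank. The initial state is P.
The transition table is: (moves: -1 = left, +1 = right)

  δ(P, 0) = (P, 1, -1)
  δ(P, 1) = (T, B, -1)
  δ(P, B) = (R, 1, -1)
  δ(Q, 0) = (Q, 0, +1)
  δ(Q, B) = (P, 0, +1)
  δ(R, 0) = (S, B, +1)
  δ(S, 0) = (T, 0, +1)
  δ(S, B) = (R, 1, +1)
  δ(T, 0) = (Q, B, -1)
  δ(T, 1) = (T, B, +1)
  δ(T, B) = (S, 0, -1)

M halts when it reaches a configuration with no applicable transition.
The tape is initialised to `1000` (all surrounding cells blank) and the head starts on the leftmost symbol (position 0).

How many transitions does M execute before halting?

state=P head=0 tape=BB[1]000B   (P,1)→(T,B,-1)
state=T head=-1 tape=B[B]B000B   (T,B)→(S,0,-1)
state=S head=-2 tape=[B]0B000B   (S,B)→(R,1,+1)
state=R head=-1 tape=1[0]B000B   (R,0)→(S,B,+1)
state=S head=0 tape=1B[B]000B   (S,B)→(R,1,+1)
state=R head=1 tape=1B1[0]00B   (R,0)→(S,B,+1)
state=S head=2 tape=1B1B[0]0B   (S,0)→(T,0,+1)
state=T head=3 tape=1B1B0[0]B   (T,0)→(Q,B,-1)
state=Q head=2 tape=1B1B[0]BB   (Q,0)→(Q,0,+1)
state=Q head=3 tape=1B1B0[B]B   (Q,B)→(P,0,+1)
state=P head=4 tape=1B1B00[B]   (P,B)→(R,1,-1)
state=R head=3 tape=1B1B0[0]1   (R,0)→(S,B,+1)
state=S head=4 tape=1B1B0B[1]
M halts after 12 transitions.

12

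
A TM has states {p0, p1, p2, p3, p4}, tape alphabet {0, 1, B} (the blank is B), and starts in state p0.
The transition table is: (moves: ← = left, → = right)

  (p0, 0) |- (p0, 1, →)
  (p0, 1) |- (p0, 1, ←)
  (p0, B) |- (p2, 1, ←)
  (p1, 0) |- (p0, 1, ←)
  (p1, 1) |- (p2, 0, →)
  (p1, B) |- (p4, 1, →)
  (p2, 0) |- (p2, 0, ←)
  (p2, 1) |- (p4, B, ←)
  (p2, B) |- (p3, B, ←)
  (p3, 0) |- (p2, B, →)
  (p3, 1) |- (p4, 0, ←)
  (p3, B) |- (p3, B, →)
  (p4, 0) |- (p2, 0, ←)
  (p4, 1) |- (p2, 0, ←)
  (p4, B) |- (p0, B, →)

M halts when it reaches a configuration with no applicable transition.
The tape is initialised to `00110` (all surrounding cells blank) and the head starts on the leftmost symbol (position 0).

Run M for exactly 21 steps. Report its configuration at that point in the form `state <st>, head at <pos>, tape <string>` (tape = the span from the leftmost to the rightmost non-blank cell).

p0 | BBBB[0]0110   read 0 → write 1, move →, go to p0
p0 | BBBB1[0]110   read 0 → write 1, move →, go to p0
p0 | BBBB11[1]10   read 1 → write 1, move ←, go to p0
p0 | BBBB1[1]110   read 1 → write 1, move ←, go to p0
p0 | BBBB[1]1110   read 1 → write 1, move ←, go to p0
p0 | BBB[B]11110   read B → write 1, move ←, go to p2
p2 | BB[B]111110   read B → write B, move ←, go to p3
p3 | B[B]B111110   read B → write B, move →, go to p3
p3 | BB[B]111110   read B → write B, move →, go to p3
p3 | BBB[1]11110   read 1 → write 0, move ←, go to p4
p4 | BB[B]011110   read B → write B, move →, go to p0
p0 | BBB[0]11110   read 0 → write 1, move →, go to p0
p0 | BBB1[1]1110   read 1 → write 1, move ←, go to p0
p0 | BBB[1]11110   read 1 → write 1, move ←, go to p0
p0 | BB[B]111110   read B → write 1, move ←, go to p2
p2 | B[B]1111110   read B → write B, move ←, go to p3
p3 | [B]B1111110   read B → write B, move →, go to p3
p3 | B[B]1111110   read B → write B, move →, go to p3
p3 | BB[1]111110   read 1 → write 0, move ←, go to p4
p4 | B[B]0111110   read B → write B, move →, go to p0
p0 | BB[0]111110   read 0 → write 1, move →, go to p0
p0 | BB1[1]11110
After 21 steps: state p0, head at -1, tape 1111110.

state p0, head at -1, tape 1111110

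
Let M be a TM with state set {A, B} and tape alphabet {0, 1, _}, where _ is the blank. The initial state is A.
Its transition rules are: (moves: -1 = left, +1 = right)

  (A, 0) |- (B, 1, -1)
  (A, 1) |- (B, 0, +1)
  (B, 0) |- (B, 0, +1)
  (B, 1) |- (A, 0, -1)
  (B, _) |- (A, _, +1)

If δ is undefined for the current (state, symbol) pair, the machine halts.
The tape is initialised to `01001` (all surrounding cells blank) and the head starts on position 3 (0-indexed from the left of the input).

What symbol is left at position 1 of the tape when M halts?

A | _010[0]1__   read 0 → write 1, move -1, go to B
B | _01[0]11__   read 0 → write 0, move +1, go to B
B | _010[1]1__   read 1 → write 0, move -1, go to A
A | _01[0]01__   read 0 → write 1, move -1, go to B
B | _0[1]101__   read 1 → write 0, move -1, go to A
A | _[0]0101__   read 0 → write 1, move -1, go to B
B | [_]10101__   read _ → write _, move +1, go to A
A | _[1]0101__   read 1 → write 0, move +1, go to B
B | _0[0]101__   read 0 → write 0, move +1, go to B
B | _00[1]01__   read 1 → write 0, move -1, go to A
A | _0[0]001__   read 0 → write 1, move -1, go to B
B | _[0]1001__   read 0 → write 0, move +1, go to B
B | _0[1]001__   read 1 → write 0, move -1, go to A
A | _[0]0001__   read 0 → write 1, move -1, go to B
B | [_]10001__   read _ → write _, move +1, go to A
A | _[1]0001__   read 1 → write 0, move +1, go to B
B | _0[0]001__   read 0 → write 0, move +1, go to B
B | _00[0]01__   read 0 → write 0, move +1, go to B
B | _000[0]1__   read 0 → write 0, move +1, go to B
B | _0000[1]__   read 1 → write 0, move -1, go to A
A | _000[0]0__   read 0 → write 1, move -1, go to B
B | _00[0]10__   read 0 → write 0, move +1, go to B
B | _000[1]0__   read 1 → write 0, move -1, go to A
A | _00[0]00__   read 0 → write 1, move -1, go to B
B | _0[0]100__   read 0 → write 0, move +1, go to B
B | _00[1]00__   read 1 → write 0, move -1, go to A
A | _0[0]000__   read 0 → write 1, move -1, go to B
B | _[0]1000__   read 0 → write 0, move +1, go to B
B | _0[1]000__   read 1 → write 0, move -1, go to A
A | _[0]0000__   read 0 → write 1, move -1, go to B
B | [_]10000__   read _ → write _, move +1, go to A
A | _[1]0000__   read 1 → write 0, move +1, go to B
B | _0[0]000__   read 0 → write 0, move +1, go to B
B | _00[0]00__   read 0 → write 0, move +1, go to B
B | _000[0]0__   read 0 → write 0, move +1, go to B
B | _0000[0]__   read 0 → write 0, move +1, go to B
B | _00000[_]_   read _ → write _, move +1, go to A
A | _00000_[_]
Cell 1 holds 0 when M halts.

0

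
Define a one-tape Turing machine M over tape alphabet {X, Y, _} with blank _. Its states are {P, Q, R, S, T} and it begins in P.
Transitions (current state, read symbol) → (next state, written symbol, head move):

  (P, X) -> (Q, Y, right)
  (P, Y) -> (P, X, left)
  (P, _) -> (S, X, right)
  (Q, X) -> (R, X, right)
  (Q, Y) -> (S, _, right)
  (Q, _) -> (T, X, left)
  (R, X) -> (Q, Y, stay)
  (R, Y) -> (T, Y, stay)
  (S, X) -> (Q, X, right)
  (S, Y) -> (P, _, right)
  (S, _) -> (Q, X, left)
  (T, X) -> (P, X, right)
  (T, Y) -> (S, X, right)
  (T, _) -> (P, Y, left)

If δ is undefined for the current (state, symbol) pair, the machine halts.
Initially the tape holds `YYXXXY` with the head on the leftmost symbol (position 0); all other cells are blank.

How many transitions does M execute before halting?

P | _[Y]YXXXY____   read Y → write X, move left, go to P
P | [_]XYXXXY____   read _ → write X, move right, go to S
S | X[X]YXXXY____   read X → write X, move right, go to Q
Q | XX[Y]XXXY____   read Y → write _, move right, go to S
S | XX_[X]XXY____   read X → write X, move right, go to Q
Q | XX_X[X]XY____   read X → write X, move right, go to R
R | XX_XX[X]Y____   read X → write Y, move stay, go to Q
Q | XX_XX[Y]Y____   read Y → write _, move right, go to S
S | XX_XX_[Y]____   read Y → write _, move right, go to P
P | XX_XX__[_]___   read _ → write X, move right, go to S
S | XX_XX__X[_]__   read _ → write X, move left, go to Q
Q | XX_XX__[X]X__   read X → write X, move right, go to R
R | XX_XX__X[X]__   read X → write Y, move stay, go to Q
Q | XX_XX__X[Y]__   read Y → write _, move right, go to S
S | XX_XX__X_[_]_   read _ → write X, move left, go to Q
Q | XX_XX__X[_]X_   read _ → write X, move left, go to T
T | XX_XX__[X]XX_   read X → write X, move right, go to P
P | XX_XX__X[X]X_   read X → write Y, move right, go to Q
Q | XX_XX__XY[X]_   read X → write X, move right, go to R
R | XX_XX__XYX[_]
M halts after 19 transitions.

19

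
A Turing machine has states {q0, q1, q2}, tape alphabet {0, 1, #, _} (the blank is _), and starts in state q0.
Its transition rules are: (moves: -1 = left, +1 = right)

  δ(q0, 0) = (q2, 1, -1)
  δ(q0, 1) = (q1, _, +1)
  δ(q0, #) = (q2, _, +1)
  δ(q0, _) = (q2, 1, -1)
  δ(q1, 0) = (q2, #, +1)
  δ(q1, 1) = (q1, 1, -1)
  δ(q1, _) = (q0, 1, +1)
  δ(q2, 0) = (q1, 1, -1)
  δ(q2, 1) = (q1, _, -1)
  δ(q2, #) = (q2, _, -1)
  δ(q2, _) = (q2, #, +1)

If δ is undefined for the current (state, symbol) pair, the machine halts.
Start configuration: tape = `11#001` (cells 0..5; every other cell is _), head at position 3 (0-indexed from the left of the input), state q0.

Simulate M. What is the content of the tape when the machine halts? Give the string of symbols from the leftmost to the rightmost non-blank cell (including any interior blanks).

q0 | __11#[0]01   read 0 → write 1, move -1, go to q2
q2 | __11[#]101   read # → write _, move -1, go to q2
q2 | __1[1]_101   read 1 → write _, move -1, go to q1
q1 | __[1]__101   read 1 → write 1, move -1, go to q1
q1 | _[_]1__101   read _ → write 1, move +1, go to q0
q0 | _1[1]__101   read 1 → write _, move +1, go to q1
q1 | _1_[_]_101   read _ → write 1, move +1, go to q0
q0 | _1_1[_]101   read _ → write 1, move -1, go to q2
q2 | _1_[1]1101   read 1 → write _, move -1, go to q1
q1 | _1[_]_1101   read _ → write 1, move +1, go to q0
q0 | _11[_]1101   read _ → write 1, move -1, go to q2
q2 | _1[1]11101   read 1 → write _, move -1, go to q1
q1 | _[1]_11101   read 1 → write 1, move -1, go to q1
q1 | [_]1_11101   read _ → write 1, move +1, go to q0
q0 | 1[1]_11101   read 1 → write _, move +1, go to q1
q1 | 1_[_]11101   read _ → write 1, move +1, go to q0
q0 | 1_1[1]1101   read 1 → write _, move +1, go to q1
q1 | 1_1_[1]101   read 1 → write 1, move -1, go to q1
q1 | 1_1[_]1101   read _ → write 1, move +1, go to q0
q0 | 1_11[1]101   read 1 → write _, move +1, go to q1
q1 | 1_11_[1]01   read 1 → write 1, move -1, go to q1
q1 | 1_11[_]101   read _ → write 1, move +1, go to q0
q0 | 1_111[1]01   read 1 → write _, move +1, go to q1
q1 | 1_111_[0]1   read 0 → write #, move +1, go to q2
q2 | 1_111_#[1]   read 1 → write _, move -1, go to q1
q1 | 1_111_[#]_
The non-blank tape span at halt is 1_111_#.

1_111_#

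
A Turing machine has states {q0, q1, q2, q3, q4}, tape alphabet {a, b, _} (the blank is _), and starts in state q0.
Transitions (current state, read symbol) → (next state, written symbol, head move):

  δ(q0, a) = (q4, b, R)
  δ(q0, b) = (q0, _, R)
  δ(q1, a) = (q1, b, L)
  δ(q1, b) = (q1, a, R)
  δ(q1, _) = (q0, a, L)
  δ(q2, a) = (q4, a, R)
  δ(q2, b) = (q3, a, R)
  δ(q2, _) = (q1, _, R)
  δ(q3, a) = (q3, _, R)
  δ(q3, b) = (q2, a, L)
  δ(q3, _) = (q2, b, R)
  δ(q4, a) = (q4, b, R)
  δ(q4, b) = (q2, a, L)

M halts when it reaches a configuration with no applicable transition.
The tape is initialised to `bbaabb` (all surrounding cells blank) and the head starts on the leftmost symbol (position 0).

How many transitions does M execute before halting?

19

q0 | [b]baabb___   read b → write _, move R, go to q0
q0 | _[b]aabb___   read b → write _, move R, go to q0
q0 | __[a]abb___   read a → write b, move R, go to q4
q4 | __b[a]bb___   read a → write b, move R, go to q4
q4 | __bb[b]b___   read b → write a, move L, go to q2
q2 | __b[b]ab___   read b → write a, move R, go to q3
q3 | __ba[a]b___   read a → write _, move R, go to q3
q3 | __ba_[b]___   read b → write a, move L, go to q2
q2 | __ba[_]a___   read _ → write _, move R, go to q1
q1 | __ba_[a]___   read a → write b, move L, go to q1
q1 | __ba[_]b___   read _ → write a, move L, go to q0
q0 | __b[a]ab___   read a → write b, move R, go to q4
q4 | __bb[a]b___   read a → write b, move R, go to q4
q4 | __bbb[b]___   read b → write a, move L, go to q2
q2 | __bb[b]a___   read b → write a, move R, go to q3
q3 | __bba[a]___   read a → write _, move R, go to q3
q3 | __bba_[_]__   read _ → write b, move R, go to q2
q2 | __bba_b[_]_   read _ → write _, move R, go to q1
q1 | __bba_b_[_]   read _ → write a, move L, go to q0
q0 | __bba_b[_]a
M halts after 19 transitions.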